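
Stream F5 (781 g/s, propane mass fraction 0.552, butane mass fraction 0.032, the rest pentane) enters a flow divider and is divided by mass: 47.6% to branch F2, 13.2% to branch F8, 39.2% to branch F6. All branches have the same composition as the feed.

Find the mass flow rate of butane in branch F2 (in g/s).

11.9 g/s

Branch F2 total = 0.476×781 = 371.76 g/s.
butane in F2 = 0.032×371.76 = 11.896 g/s.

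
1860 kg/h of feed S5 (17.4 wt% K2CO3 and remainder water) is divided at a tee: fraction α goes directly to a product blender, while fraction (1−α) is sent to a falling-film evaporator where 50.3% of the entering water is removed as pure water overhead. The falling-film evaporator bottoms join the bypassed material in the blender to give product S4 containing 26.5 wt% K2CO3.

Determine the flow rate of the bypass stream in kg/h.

322.7 kg/h

All 1860×0.174 = 323.64 kg/h of K2CO3 reaches S4, so S4 = 323.64/0.265 = 1221.3 kg/h and vapour = 638.72 kg/h.
The evaporator receives (1−α)·1860 of feed at 0.826 water and removes 0.503 of that water:
0.503×0.826×(1−α)×1860 = 638.72
(1−α) = 638.72/772.79 = 0.8265;  α = 0.1735.
Bypass flow = 0.1735×1860 = 322.69 kg/h.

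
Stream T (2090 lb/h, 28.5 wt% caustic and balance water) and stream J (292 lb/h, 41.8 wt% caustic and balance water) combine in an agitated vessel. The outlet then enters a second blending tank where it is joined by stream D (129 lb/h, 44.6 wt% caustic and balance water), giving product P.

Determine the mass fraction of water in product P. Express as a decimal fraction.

0.691

Overall, product flow = 2511 lb/h.
water in = 2090×0.715 + 292×0.582 + 129×0.554 = 1735.8 lb/h.
water fraction in P = 0.691.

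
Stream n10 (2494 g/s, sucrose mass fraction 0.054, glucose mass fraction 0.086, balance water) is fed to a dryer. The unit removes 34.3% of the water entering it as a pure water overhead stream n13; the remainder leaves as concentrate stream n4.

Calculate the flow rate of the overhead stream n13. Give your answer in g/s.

735.7 g/s

water entering = 2494×0.860 = 2144.8 g/s; overhead removed = 0.343×2144.8 = 735.68 g/s.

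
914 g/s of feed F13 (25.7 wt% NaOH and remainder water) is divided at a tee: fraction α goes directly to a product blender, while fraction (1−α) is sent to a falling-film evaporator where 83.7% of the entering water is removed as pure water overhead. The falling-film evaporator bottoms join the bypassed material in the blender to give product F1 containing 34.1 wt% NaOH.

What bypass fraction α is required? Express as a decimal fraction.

All 914×0.257 = 234.9 g/s of NaOH reaches F1, so F1 = 234.9/0.341 = 688.85 g/s and vapour = 225.15 g/s.
The evaporator receives (1−α)·914 of feed at 0.743 water and removes 0.837 of that water:
0.837×0.743×(1−α)×914 = 225.15
(1−α) = 225.15/568.41 = 0.3961;  α = 0.6039.

0.604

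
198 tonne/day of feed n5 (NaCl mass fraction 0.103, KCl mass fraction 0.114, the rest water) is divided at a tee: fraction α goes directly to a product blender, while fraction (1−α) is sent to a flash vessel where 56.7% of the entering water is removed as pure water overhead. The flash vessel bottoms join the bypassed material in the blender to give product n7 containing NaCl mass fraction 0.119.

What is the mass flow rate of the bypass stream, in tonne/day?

All 198×0.103 = 20.394 tonne/day of NaCl reaches n7, so n7 = 20.394/0.119 = 171.38 tonne/day and vapour = 26.622 tonne/day.
The evaporator receives (1−α)·198 of feed at 0.783 water and removes 0.567 of that water:
0.567×0.783×(1−α)×198 = 26.622
(1−α) = 26.622/87.904 = 0.3029;  α = 0.6971.
Bypass flow = 0.6971×198 = 138.04 tonne/day.

138 tonne/day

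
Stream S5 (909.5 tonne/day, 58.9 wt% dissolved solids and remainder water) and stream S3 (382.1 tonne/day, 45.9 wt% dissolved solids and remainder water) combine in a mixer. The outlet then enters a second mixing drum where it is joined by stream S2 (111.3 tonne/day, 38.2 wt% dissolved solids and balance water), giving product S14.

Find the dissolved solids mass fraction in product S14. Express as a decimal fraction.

Overall, product flow = 1402.9 tonne/day.
dissolved solids in = 909.5×0.589 + 382.1×0.459 + 111.3×0.382 = 753.6 tonne/day.
dissolved solids fraction in S14 = 0.5372.

0.5372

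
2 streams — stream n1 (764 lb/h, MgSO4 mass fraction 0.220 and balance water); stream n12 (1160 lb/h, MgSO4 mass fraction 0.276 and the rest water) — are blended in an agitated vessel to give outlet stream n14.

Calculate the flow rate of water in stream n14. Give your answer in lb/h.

1436 lb/h

water out = water in = 764×0.780 + 1160×0.724 = 1435.8 lb/h.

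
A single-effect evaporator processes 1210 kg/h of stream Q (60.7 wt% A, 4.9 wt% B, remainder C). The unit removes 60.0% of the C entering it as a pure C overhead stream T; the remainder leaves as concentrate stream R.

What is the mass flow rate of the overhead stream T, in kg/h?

C entering = 1210×0.344 = 416.24 kg/h; overhead removed = 0.600×416.24 = 249.74 kg/h.

249.7 kg/h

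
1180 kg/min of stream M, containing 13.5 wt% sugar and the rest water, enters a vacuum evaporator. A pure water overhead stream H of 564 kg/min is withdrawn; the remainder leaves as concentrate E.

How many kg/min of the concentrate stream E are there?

616 kg/min

Concentrate = 1180 − 564 = 616 kg/min.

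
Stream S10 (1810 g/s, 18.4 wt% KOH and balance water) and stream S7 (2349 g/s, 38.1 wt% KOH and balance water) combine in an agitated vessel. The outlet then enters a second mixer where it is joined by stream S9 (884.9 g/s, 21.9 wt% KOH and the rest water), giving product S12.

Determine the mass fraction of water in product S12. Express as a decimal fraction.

0.7181

Overall, product flow = 5043.9 g/s.
water in = 1810×0.816 + 2349×0.619 + 884.9×0.781 = 3622.1 g/s.
water fraction in S12 = 0.7181.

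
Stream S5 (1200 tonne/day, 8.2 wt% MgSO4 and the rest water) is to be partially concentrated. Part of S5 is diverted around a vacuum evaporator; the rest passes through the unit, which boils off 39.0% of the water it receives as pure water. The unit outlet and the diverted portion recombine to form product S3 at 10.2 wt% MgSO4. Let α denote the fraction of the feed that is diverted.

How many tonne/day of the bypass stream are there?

542.8 tonne/day

All 1200×0.082 = 98.4 tonne/day of MgSO4 reaches S3, so S3 = 98.4/0.102 = 964.71 tonne/day and vapour = 235.29 tonne/day.
The evaporator receives (1−α)·1200 of feed at 0.918 water and removes 0.390 of that water:
0.390×0.918×(1−α)×1200 = 235.29
(1−α) = 235.29/429.62 = 0.5477;  α = 0.4523.
Bypass flow = 0.4523×1200 = 542.79 tonne/day.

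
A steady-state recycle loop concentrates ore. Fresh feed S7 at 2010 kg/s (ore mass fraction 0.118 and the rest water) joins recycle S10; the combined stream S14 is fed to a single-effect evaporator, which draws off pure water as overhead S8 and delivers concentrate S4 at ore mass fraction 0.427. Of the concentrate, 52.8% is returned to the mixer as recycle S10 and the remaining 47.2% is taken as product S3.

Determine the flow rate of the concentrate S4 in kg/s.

1177 kg/s

Overall ore balance (none leaves overhead): ore in fresh feed = ore in product, i.e. 2010×0.118 = (1−0.528)·S4·0.427.
S4 = 237.18/(0.427×0.472) = 1176.8 kg/s.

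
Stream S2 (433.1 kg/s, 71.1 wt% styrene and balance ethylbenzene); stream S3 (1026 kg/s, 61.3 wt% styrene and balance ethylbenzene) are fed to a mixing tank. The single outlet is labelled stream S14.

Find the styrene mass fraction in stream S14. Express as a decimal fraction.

0.642

Total flow out = 433.1 + 1026 = 1459.1 kg/s.
styrene in = 433.1×0.711 + 1026×0.613 = 936.87 kg/s.
styrene mass fraction in S14 = 936.87/1459.1 = 0.642.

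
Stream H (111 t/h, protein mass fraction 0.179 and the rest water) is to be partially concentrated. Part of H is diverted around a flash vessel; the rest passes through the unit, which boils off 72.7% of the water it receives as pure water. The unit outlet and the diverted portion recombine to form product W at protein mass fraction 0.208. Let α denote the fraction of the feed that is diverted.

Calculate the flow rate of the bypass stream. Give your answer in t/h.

All 111×0.179 = 19.869 t/h of protein reaches W, so W = 19.869/0.208 = 95.524 t/h and vapour = 15.476 t/h.
The evaporator receives (1−α)·111 of feed at 0.821 water and removes 0.727 of that water:
0.727×0.821×(1−α)×111 = 15.476
(1−α) = 15.476/66.252 = 0.2336;  α = 0.7664.
Bypass flow = 0.7664×111 = 85.071 t/h.

85.07 t/h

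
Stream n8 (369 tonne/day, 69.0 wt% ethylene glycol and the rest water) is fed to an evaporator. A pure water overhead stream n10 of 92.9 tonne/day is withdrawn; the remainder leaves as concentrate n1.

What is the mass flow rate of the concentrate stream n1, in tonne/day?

276.1 tonne/day

Concentrate = 369 − 92.9 = 276.1 tonne/day.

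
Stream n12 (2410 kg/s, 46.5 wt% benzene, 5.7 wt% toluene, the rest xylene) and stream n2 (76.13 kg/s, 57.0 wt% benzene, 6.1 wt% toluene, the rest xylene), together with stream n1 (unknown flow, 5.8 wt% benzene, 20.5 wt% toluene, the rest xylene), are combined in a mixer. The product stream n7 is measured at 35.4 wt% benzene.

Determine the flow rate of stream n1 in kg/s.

Let n1 be the unknown flow. Total out = 2486.1 + n1.
benzene balance: 1164 + 0.058·n1 = 0.354·(2486.1 + n1)
(0.058 − 0.354)·n1 = 0.354×2486.1 − 1164 = -283.95
n1 = -283.95 / -0.296 = 959.3 kg/s

959.3 kg/s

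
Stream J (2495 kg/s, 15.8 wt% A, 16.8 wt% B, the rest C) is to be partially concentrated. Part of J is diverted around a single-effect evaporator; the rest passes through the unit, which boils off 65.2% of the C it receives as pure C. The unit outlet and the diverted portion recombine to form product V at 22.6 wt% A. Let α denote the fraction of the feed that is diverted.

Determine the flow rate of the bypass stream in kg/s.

All 2495×0.158 = 394.21 kg/s of A reaches V, so V = 394.21/0.226 = 1744.3 kg/s and vapour = 750.71 kg/s.
The evaporator receives (1−α)·2495 of feed at 0.674 C and removes 0.652 of that C:
0.652×0.674×(1−α)×2495 = 750.71
(1−α) = 750.71/1096.4 = 0.6847;  α = 0.3153.
Bypass flow = 0.3153×2495 = 786.7 kg/s.

786.7 kg/s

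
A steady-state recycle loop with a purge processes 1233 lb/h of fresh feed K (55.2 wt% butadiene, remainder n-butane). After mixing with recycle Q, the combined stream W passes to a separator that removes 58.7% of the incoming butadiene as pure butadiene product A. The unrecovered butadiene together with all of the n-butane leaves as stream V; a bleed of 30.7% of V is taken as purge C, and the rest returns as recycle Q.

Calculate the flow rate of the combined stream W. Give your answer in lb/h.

2753 lb/h

n-butane enters only via K and leaves only via the purge: 1233×0.448 = 0.307×(n-butane in V), and the separator passes all n-butane, so n-butane in W = n-butane in V = 1799.3 lb/h.
butadiene in W: m_A = 1233×0.552 + (1−0.307)·(1−0.587)·m_A, so m_A = 680.62/0.7138 = 953.52 lb/h.
W = 953.52 + 1799.3 = 2752.8 lb/h.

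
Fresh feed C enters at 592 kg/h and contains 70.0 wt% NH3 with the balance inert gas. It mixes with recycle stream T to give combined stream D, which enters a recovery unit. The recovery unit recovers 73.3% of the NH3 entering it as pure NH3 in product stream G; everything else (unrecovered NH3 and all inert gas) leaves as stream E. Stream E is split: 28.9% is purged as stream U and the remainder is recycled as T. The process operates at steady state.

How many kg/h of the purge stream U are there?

217.1 kg/h

inert gas enters only via C and leaves only via the purge: 592×0.300 = 0.289×(inert gas in E), and the recovery unit passes all inert gas, so inert gas in D = inert gas in E = 614.53 kg/h.
NH3 in D: m_A = 592×0.700 + (1−0.289)·(1−0.733)·m_A, so m_A = 414.4/0.8102 = 511.5 kg/h.
E = (1−0.733)×511.5 + 614.53 = 751.1 kg/h.
Purge U = 0.289×751.1 = 217.07 kg/h.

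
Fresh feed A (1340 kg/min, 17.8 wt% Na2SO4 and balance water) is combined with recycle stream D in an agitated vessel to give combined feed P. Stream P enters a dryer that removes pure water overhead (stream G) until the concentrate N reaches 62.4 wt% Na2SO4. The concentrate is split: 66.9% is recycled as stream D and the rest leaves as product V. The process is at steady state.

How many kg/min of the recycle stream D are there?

Overall Na2SO4 balance (none leaves overhead): Na2SO4 in fresh feed = Na2SO4 in product, i.e. 1340×0.178 = (1−0.669)·N·0.624.
N = 238.52/(0.624×0.331) = 1154.8 kg/min.
Recycle D = 0.669×1154.8 = 772.57 kg/min.

772.6 kg/min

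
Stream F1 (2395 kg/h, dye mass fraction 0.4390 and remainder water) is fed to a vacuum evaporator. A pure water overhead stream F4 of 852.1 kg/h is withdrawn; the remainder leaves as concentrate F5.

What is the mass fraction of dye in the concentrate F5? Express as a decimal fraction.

0.6814

dye is not removed: 2395×0.439 = 1051.4 kg/h of dye enters F5.
Concentrate = 2395 − 852.1 = 1542.9 kg/h.
Mass fraction = 1051.4/1542.9 = 0.6814.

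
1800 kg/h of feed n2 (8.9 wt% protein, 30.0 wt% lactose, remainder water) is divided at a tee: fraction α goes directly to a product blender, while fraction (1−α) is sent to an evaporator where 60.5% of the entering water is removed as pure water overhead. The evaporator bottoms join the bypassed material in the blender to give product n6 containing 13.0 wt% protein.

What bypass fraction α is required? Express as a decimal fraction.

All 1800×0.089 = 160.2 kg/h of protein reaches n6, so n6 = 160.2/0.130 = 1232.3 kg/h and vapour = 567.69 kg/h.
The evaporator receives (1−α)·1800 of feed at 0.611 water and removes 0.605 of that water:
0.605×0.611×(1−α)×1800 = 567.69
(1−α) = 567.69/665.38 = 0.8532;  α = 0.1468.

0.147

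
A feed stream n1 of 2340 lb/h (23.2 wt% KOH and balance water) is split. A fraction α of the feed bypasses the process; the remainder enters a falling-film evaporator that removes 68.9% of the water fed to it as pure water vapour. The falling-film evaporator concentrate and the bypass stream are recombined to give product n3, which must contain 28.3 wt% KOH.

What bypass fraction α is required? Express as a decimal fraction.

All 2340×0.232 = 542.88 lb/h of KOH reaches n3, so n3 = 542.88/0.283 = 1918.3 lb/h and vapour = 421.7 lb/h.
The evaporator receives (1−α)·2340 of feed at 0.768 water and removes 0.689 of that water:
0.689×0.768×(1−α)×2340 = 421.7
(1−α) = 421.7/1238.2 = 0.3406;  α = 0.6594.

0.659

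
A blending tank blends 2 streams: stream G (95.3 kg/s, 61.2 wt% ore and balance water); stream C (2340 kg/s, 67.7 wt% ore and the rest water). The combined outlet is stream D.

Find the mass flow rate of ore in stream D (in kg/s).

ore out = ore in = 95.3×0.612 + 2340×0.677 = 1642.5 kg/s.

1643 kg/s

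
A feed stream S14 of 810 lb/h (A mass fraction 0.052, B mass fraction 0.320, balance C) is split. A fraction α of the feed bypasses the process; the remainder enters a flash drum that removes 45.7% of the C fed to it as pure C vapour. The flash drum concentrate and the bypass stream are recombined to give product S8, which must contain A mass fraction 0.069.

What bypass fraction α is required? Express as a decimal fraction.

All 810×0.052 = 42.12 lb/h of A reaches S8, so S8 = 42.12/0.069 = 610.43 lb/h and vapour = 199.57 lb/h.
The evaporator receives (1−α)·810 of feed at 0.628 C and removes 0.457 of that C:
0.457×0.628×(1−α)×810 = 199.57
(1−α) = 199.57/232.47 = 0.8585;  α = 0.1415.

0.142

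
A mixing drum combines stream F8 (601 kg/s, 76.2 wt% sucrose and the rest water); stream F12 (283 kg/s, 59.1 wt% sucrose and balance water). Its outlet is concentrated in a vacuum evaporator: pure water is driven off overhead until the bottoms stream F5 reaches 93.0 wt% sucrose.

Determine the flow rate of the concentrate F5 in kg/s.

672.3 kg/s

sucrose entering = 601×0.762 + 283×0.591 = 625.21 kg/s.
All sucrose reports to F5, so F5 = 625.21/0.930 = 672.27 kg/s.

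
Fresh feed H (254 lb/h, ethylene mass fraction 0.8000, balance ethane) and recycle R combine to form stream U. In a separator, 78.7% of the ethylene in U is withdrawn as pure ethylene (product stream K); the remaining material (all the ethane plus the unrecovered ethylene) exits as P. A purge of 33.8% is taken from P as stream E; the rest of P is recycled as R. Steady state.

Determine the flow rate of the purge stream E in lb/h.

ethane enters only via H and leaves only via the purge: 254×0.200 = 0.338×(ethane in P), and the separator passes all ethane, so ethane in U = ethane in P = 150.3 lb/h.
ethylene in U: m_A = 254×0.800 + (1−0.338)·(1−0.787)·m_A, so m_A = 203.2/0.8590 = 236.56 lb/h.
P = (1−0.787)×236.56 + 150.3 = 200.68 lb/h.
Purge E = 0.338×200.68 = 67.831 lb/h.

67.83 lb/h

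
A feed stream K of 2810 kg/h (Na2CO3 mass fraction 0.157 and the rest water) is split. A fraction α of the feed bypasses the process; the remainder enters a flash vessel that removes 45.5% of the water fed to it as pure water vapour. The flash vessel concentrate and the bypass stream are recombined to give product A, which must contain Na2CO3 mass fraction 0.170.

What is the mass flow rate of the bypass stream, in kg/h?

All 2810×0.157 = 441.17 kg/h of Na2CO3 reaches A, so A = 441.17/0.170 = 2595.1 kg/h and vapour = 214.88 kg/h.
The evaporator receives (1−α)·2810 of feed at 0.843 water and removes 0.455 of that water:
0.455×0.843×(1−α)×2810 = 214.88
(1−α) = 214.88/1077.8 = 0.1994;  α = 0.8006.
Bypass flow = 0.8006×2810 = 2249.8 kg/h.

2250 kg/h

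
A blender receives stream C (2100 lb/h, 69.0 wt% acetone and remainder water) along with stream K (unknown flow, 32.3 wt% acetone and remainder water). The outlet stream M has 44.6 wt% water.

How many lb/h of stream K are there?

1236 lb/h

Let K be the unknown flow. Total out = 2100 + K.
water balance: 651 + 0.677·K = 0.446·(2100 + K)
(0.677 − 0.446)·K = 0.446×2100 − 651 = 285.6
K = 285.6 / 0.231 = 1236.4 lb/h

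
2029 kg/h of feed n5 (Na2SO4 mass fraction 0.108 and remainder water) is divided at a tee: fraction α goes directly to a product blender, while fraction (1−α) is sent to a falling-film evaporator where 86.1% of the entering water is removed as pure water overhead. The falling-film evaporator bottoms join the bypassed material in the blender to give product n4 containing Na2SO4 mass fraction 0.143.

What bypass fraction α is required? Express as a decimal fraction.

All 2029×0.108 = 219.13 kg/h of Na2SO4 reaches n4, so n4 = 219.13/0.143 = 1532.4 kg/h and vapour = 496.61 kg/h.
The evaporator receives (1−α)·2029 of feed at 0.892 water and removes 0.861 of that water:
0.861×0.892×(1−α)×2029 = 496.61
(1−α) = 496.61/1558.3 = 0.3187;  α = 0.6813.

0.681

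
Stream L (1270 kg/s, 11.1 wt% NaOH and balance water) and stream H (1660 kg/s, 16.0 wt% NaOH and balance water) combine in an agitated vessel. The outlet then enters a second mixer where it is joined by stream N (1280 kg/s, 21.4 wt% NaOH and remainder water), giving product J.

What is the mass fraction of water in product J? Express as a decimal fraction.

Overall, product flow = 4210 kg/s.
water in = 1270×0.889 + 1660×0.840 + 1280×0.786 = 3529.5 kg/s.
water fraction in J = 0.838.

0.838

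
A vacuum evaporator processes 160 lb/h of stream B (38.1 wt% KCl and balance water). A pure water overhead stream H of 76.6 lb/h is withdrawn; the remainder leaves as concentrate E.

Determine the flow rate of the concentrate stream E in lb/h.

Concentrate = 160 − 76.6 = 83.4 lb/h.

83.4 lb/h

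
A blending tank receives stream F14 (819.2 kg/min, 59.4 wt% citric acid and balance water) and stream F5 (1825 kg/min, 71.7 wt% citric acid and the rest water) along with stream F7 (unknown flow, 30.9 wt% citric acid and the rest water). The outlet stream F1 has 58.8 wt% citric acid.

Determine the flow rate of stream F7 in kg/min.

Let F7 be the unknown flow. Total out = 2644.2 + F7.
citric acid balance: 1795.1 + 0.309·F7 = 0.588·(2644.2 + F7)
(0.309 − 0.588)·F7 = 0.588×2644.2 − 1795.1 = -240.34
F7 = -240.34 / -0.279 = 861.43 kg/min

861.4 kg/min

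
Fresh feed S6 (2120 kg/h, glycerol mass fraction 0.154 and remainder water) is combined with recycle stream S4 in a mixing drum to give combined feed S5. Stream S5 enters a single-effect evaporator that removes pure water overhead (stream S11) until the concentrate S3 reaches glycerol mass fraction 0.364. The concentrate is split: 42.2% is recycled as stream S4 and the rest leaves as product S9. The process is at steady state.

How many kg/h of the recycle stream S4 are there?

654.8 kg/h

Overall glycerol balance (none leaves overhead): glycerol in fresh feed = glycerol in product, i.e. 2120×0.154 = (1−0.422)·S3·0.364.
S3 = 326.48/(0.364×0.578) = 1551.8 kg/h.
Recycle S4 = 0.422×1551.8 = 654.85 kg/h.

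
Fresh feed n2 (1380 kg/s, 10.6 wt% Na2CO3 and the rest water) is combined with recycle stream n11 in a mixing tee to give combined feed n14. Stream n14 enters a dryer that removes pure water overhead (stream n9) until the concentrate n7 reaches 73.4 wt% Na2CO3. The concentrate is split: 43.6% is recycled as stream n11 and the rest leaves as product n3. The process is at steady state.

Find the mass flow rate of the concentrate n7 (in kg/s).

Overall Na2CO3 balance (none leaves overhead): Na2CO3 in fresh feed = Na2CO3 in product, i.e. 1380×0.106 = (1−0.436)·n7·0.734.
n7 = 146.28/(0.734×0.564) = 353.35 kg/s.

353.4 kg/s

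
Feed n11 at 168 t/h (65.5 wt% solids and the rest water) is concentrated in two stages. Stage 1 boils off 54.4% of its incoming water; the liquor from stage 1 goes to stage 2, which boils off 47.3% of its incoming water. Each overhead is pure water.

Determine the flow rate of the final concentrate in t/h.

water in feed = 168×0.345 = 57.96 t/h.
After stage 1: water left = (1−0.544)×57.96 = 26.43; stream total = 136.47 t/h.
After stage 2: water left = (1−0.473)×26.43 = 13.928; final concentrate = 123.97 t/h.

124 t/h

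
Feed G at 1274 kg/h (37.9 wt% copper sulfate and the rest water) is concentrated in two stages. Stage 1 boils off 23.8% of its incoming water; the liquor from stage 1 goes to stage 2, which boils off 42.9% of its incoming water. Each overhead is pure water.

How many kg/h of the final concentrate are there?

water in feed = 1274×0.621 = 791.15 kg/h.
After stage 1: water left = (1−0.238)×791.15 = 602.86; stream total = 1085.7 kg/h.
After stage 2: water left = (1−0.429)×602.86 = 344.23; final concentrate = 827.08 kg/h.

827.1 kg/h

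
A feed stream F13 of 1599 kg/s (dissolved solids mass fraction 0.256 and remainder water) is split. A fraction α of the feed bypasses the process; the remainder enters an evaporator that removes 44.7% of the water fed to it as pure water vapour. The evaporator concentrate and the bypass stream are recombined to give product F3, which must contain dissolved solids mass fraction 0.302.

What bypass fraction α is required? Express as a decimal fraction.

0.542

All 1599×0.256 = 409.34 kg/s of dissolved solids reaches F3, so F3 = 409.34/0.302 = 1355.4 kg/s and vapour = 243.56 kg/s.
The evaporator receives (1−α)·1599 of feed at 0.744 water and removes 0.447 of that water:
0.447×0.744×(1−α)×1599 = 243.56
(1−α) = 243.56/531.78 = 0.4580;  α = 0.5420.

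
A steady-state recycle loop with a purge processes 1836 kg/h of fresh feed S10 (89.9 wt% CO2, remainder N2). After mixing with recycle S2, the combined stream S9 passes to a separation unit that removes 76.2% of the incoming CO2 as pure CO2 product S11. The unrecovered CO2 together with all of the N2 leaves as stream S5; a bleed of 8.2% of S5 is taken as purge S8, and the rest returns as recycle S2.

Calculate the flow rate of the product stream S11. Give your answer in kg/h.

1609 kg/h

CO2 in S9: m_A = 1836×0.899 + (1−0.082)·(1−0.762)·m_A, so m_A = 1650.6/0.7815 = 2112 kg/h.
Product S11 = 0.762×2112 = 1609.3 kg/h.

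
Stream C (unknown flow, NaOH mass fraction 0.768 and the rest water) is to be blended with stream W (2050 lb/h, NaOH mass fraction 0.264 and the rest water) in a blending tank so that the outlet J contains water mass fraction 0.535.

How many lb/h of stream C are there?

1360 lb/h

Let C be the unknown flow. Total out = 2050 + C.
water balance: 1508.8 + 0.232·C = 0.535·(2050 + C)
(0.232 − 0.535)·C = 0.535×2050 − 1508.8 = -412.05
C = -412.05 / -0.303 = 1359.9 lb/h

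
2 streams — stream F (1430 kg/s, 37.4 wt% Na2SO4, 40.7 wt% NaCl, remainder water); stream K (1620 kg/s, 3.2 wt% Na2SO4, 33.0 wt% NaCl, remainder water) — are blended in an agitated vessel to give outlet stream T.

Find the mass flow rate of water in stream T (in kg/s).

water out = water in = 1430×0.219 + 1620×0.638 = 1346.7 kg/s.

1347 kg/s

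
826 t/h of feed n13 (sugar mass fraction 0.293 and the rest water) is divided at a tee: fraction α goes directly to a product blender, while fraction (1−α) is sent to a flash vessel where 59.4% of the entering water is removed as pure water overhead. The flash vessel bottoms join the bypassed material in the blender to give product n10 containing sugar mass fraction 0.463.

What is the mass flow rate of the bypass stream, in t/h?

103.8 t/h

All 826×0.293 = 242.02 t/h of sugar reaches n10, so n10 = 242.02/0.463 = 522.72 t/h and vapour = 303.28 t/h.
The evaporator receives (1−α)·826 of feed at 0.707 water and removes 0.594 of that water:
0.594×0.707×(1−α)×826 = 303.28
(1−α) = 303.28/346.89 = 0.8743;  α = 0.1257.
Bypass flow = 0.1257×826 = 103.83 t/h.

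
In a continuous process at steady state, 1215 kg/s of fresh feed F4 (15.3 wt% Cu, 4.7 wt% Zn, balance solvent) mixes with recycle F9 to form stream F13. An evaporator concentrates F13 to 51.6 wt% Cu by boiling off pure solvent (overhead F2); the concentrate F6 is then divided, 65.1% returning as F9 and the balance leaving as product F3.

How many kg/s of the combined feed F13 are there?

1887 kg/s

Overall Cu balance (none leaves overhead): Cu in fresh feed = Cu in product, i.e. 1215×0.153 = (1−0.651)·F6·0.516.
F6 = 185.9/(0.516×0.349) = 1032.3 kg/s.
Recycle F9 = 0.651×1032.3 = 672.01 kg/s.
Combined feed F13 = 1215 + 672.01 = 1887 kg/s.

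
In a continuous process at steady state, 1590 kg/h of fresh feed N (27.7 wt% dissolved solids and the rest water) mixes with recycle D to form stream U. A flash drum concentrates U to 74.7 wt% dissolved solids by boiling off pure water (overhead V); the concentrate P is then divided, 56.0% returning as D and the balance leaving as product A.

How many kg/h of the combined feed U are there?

Overall dissolved solids balance (none leaves overhead): dissolved solids in fresh feed = dissolved solids in product, i.e. 1590×0.277 = (1−0.560)·P·0.747.
P = 440.43/(0.747×0.440) = 1340 kg/h.
Recycle D = 0.560×1340 = 750.4 kg/h.
Combined feed U = 1590 + 750.4 = 2340.4 kg/h.

2340 kg/h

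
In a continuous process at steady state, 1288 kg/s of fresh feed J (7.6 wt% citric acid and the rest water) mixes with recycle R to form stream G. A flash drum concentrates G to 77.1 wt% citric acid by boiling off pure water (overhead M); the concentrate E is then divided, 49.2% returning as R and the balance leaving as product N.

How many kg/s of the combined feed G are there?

1411 kg/s

Overall citric acid balance (none leaves overhead): citric acid in fresh feed = citric acid in product, i.e. 1288×0.076 = (1−0.492)·E·0.771.
E = 97.888/(0.771×0.508) = 249.93 kg/s.
Recycle R = 0.492×249.93 = 122.96 kg/s.
Combined feed G = 1288 + 122.96 = 1411 kg/s.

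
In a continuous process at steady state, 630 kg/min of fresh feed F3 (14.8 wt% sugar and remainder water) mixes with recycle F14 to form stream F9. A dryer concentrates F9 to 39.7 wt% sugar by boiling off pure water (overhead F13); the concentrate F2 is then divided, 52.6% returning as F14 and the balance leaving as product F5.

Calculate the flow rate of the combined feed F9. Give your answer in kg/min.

890.6 kg/min

Overall sugar balance (none leaves overhead): sugar in fresh feed = sugar in product, i.e. 630×0.148 = (1−0.526)·F2·0.397.
F2 = 93.24/(0.397×0.474) = 495.49 kg/min.
Recycle F14 = 0.526×495.49 = 260.63 kg/min.
Combined feed F9 = 630 + 260.63 = 890.63 kg/min.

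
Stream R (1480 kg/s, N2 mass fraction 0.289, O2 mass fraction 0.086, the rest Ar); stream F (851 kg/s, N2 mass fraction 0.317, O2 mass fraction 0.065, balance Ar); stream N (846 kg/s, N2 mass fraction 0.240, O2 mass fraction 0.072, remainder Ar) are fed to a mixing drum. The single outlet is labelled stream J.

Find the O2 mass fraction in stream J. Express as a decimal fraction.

Total flow out = 1480 + 851 + 846 = 3177 kg/s.
O2 in = 1480×0.086 + 851×0.065 + 846×0.072 = 243.51 kg/s.
O2 mass fraction in J = 243.51/3177 = 0.077.

0.077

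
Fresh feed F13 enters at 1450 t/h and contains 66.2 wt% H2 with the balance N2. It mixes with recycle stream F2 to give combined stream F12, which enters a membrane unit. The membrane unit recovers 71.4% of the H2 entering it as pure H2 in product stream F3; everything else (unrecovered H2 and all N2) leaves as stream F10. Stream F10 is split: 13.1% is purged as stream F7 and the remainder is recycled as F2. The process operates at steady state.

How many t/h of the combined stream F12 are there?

N2 enters only via F13 and leaves only via the purge: 1450×0.338 = 0.131×(N2 in F10), and the membrane unit passes all N2, so N2 in F12 = N2 in F10 = 3741.2 t/h.
H2 in F12: m_A = 1450×0.662 + (1−0.131)·(1−0.714)·m_A, so m_A = 959.9/0.7515 = 1277.4 t/h.
F12 = 1277.4 + 3741.2 = 5018.6 t/h.

5019 t/h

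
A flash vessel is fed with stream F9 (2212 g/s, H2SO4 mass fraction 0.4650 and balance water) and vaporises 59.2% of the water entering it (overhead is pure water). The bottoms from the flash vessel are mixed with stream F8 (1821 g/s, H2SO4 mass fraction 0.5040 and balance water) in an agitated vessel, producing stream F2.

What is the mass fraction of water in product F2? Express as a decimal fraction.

Vapour removed = 0.592×0.535×2212 = 700.58 g/s; concentrate = 1511.4 g/s.
water reaching the mixer = 482.84 (from concentrate) + 1821×0.496 = 1386.1 g/s.
Product flow = 1511.4 + 1821 = 3332.4 g/s; water fraction = 0.4159.

0.4159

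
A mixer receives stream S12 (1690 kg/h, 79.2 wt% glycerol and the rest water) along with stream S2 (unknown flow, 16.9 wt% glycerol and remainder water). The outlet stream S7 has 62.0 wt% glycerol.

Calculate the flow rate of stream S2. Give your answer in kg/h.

644.5 kg/h

Let S2 be the unknown flow. Total out = 1690 + S2.
glycerol balance: 1338.5 + 0.169·S2 = 0.620·(1690 + S2)
(0.169 − 0.620)·S2 = 0.620×1690 − 1338.5 = -290.68
S2 = -290.68 / -0.451 = 644.52 kg/h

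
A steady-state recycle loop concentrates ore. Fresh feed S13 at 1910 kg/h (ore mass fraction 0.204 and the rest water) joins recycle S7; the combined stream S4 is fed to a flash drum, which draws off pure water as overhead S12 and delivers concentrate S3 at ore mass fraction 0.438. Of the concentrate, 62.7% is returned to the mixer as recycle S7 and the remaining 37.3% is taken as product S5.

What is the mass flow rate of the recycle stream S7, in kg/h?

Overall ore balance (none leaves overhead): ore in fresh feed = ore in product, i.e. 1910×0.204 = (1−0.627)·S3·0.438.
S3 = 389.64/(0.438×0.373) = 2385 kg/h.
Recycle S7 = 0.627×2385 = 1495.4 kg/h.

1495 kg/h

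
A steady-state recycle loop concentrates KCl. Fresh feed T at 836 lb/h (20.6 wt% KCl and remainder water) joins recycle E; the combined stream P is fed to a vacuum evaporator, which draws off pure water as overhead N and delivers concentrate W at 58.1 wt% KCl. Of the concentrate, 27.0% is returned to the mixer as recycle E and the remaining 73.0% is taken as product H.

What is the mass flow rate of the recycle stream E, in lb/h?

Overall KCl balance (none leaves overhead): KCl in fresh feed = KCl in product, i.e. 836×0.206 = (1−0.270)·W·0.581.
W = 172.22/(0.581×0.730) = 406.05 lb/h.
Recycle E = 0.270×406.05 = 109.63 lb/h.

109.6 lb/h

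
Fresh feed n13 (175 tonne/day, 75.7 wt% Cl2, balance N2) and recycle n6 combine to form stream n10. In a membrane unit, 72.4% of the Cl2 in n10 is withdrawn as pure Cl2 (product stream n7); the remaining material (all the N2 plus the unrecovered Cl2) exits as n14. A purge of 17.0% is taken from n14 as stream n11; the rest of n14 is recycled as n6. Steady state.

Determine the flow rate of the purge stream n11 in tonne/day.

N2 enters only via n13 and leaves only via the purge: 175×0.243 = 0.170×(N2 in n14), and the membrane unit passes all N2, so N2 in n10 = N2 in n14 = 250.15 tonne/day.
Cl2 in n10: m_A = 175×0.757 + (1−0.170)·(1−0.724)·m_A, so m_A = 132.47/0.7709 = 171.84 tonne/day.
n14 = (1−0.724)×171.84 + 250.15 = 297.57 tonne/day.
Purge n11 = 0.170×297.57 = 50.588 tonne/day.

50.59 tonne/day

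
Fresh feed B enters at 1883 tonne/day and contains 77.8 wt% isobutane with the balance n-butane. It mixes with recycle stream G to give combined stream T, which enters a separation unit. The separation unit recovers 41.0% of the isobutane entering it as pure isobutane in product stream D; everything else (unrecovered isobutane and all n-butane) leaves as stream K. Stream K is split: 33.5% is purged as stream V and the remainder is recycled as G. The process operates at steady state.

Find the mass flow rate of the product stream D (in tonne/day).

isobutane in T: m_A = 1883×0.778 + (1−0.335)·(1−0.410)·m_A, so m_A = 1465/0.6076 = 2410.9 tonne/day.
Product D = 0.410×2410.9 = 988.46 tonne/day.

988.5 tonne/day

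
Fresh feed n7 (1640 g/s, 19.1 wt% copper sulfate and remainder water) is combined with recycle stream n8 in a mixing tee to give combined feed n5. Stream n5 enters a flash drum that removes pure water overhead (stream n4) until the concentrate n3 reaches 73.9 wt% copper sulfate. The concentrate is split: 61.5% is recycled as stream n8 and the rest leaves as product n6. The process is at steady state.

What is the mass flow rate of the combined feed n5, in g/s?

Overall copper sulfate balance (none leaves overhead): copper sulfate in fresh feed = copper sulfate in product, i.e. 1640×0.191 = (1−0.615)·n3·0.739.
n3 = 313.24/(0.739×0.385) = 1101 g/s.
Recycle n8 = 0.615×1101 = 677.09 g/s.
Combined feed n5 = 1640 + 677.09 = 2317.1 g/s.

2317 g/s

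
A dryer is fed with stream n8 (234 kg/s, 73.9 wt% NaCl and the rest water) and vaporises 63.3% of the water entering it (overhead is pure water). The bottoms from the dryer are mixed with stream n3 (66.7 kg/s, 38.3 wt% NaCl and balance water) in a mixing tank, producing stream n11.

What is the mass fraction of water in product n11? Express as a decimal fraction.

Vapour removed = 0.633×0.261×234 = 38.66 kg/s; concentrate = 195.34 kg/s.
water reaching the mixer = 22.414 (from concentrate) + 66.7×0.617 = 63.568 kg/s.
Product flow = 195.34 + 66.7 = 262.04 kg/s; water fraction = 0.243.

0.243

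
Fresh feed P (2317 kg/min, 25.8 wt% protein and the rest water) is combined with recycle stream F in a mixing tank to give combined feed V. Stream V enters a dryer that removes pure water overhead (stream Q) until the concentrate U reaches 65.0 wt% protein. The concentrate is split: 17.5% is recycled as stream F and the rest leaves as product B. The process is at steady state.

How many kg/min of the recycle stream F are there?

195.1 kg/min

Overall protein balance (none leaves overhead): protein in fresh feed = protein in product, i.e. 2317×0.258 = (1−0.175)·U·0.650.
U = 597.79/(0.650×0.825) = 1114.8 kg/min.
Recycle F = 0.175×1114.8 = 195.08 kg/min.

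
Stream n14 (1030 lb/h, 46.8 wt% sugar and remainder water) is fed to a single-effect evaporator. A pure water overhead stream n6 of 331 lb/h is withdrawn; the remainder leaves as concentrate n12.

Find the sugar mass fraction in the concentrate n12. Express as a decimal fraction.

sugar is not removed: 1030×0.468 = 482.04 lb/h of sugar enters n12.
Concentrate = 1030 − 331 = 699 lb/h.
Mass fraction = 482.04/699 = 0.6896.

0.6896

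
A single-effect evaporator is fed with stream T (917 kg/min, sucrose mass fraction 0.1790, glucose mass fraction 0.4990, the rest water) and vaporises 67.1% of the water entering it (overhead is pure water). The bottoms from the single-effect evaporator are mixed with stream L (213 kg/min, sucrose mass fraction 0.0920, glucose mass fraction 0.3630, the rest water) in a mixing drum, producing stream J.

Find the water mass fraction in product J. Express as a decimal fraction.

Vapour removed = 0.671×0.322×917 = 198.13 kg/min; concentrate = 718.87 kg/min.
water reaching the mixer = 97.145 (from concentrate) + 213×0.545 = 213.23 kg/min.
Product flow = 718.87 + 213 = 931.87 kg/min; water fraction = 0.2288.

0.2288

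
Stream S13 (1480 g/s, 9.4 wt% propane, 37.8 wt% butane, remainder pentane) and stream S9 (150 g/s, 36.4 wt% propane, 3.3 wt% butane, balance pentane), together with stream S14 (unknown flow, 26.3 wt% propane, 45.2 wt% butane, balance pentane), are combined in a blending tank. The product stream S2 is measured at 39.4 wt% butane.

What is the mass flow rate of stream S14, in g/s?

1342 g/s

Let S14 be the unknown flow. Total out = 1630 + S14.
butane balance: 564.39 + 0.452·S14 = 0.394·(1630 + S14)
(0.452 − 0.394)·S14 = 0.394×1630 − 564.39 = 77.83
S14 = 77.83 / 0.058 = 1341.9 g/s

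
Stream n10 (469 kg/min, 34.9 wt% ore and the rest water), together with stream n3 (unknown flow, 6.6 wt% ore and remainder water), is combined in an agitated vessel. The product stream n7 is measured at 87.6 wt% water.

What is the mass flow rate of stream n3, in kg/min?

1819 kg/min

Let n3 be the unknown flow. Total out = 469 + n3.
water balance: 305.32 + 0.934·n3 = 0.876·(469 + n3)
(0.934 − 0.876)·n3 = 0.876×469 − 305.32 = 105.52
n3 = 105.52 / 0.058 = 1819.4 kg/min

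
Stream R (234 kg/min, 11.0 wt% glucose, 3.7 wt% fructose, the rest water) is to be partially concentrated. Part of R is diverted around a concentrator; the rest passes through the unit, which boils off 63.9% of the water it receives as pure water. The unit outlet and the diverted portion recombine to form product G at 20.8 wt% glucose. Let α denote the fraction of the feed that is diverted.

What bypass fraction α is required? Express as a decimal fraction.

All 234×0.110 = 25.74 kg/min of glucose reaches G, so G = 25.74/0.208 = 123.75 kg/min and vapour = 110.25 kg/min.
The evaporator receives (1−α)·234 of feed at 0.853 water and removes 0.639 of that water:
0.639×0.853×(1−α)×234 = 110.25
(1−α) = 110.25/127.55 = 0.8644;  α = 0.1356.

0.136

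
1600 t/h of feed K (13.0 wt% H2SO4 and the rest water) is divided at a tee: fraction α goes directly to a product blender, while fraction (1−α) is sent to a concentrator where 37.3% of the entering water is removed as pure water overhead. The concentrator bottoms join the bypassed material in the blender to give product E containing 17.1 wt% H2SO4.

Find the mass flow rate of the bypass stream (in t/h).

All 1600×0.130 = 208 t/h of H2SO4 reaches E, so E = 208/0.171 = 1216.4 t/h and vapour = 383.63 t/h.
The evaporator receives (1−α)·1600 of feed at 0.870 water and removes 0.373 of that water:
0.373×0.870×(1−α)×1600 = 383.63
(1−α) = 383.63/519.22 = 0.7389;  α = 0.2611.
Bypass flow = 0.2611×1600 = 417.83 t/h.

417.8 t/h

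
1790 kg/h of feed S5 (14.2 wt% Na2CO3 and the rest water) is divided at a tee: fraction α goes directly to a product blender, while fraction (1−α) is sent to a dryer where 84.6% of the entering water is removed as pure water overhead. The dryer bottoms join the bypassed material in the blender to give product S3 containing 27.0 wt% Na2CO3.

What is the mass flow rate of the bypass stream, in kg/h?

All 1790×0.142 = 254.18 kg/h of Na2CO3 reaches S3, so S3 = 254.18/0.270 = 941.41 kg/h and vapour = 848.59 kg/h.
The evaporator receives (1−α)·1790 of feed at 0.858 water and removes 0.846 of that water:
0.846×0.858×(1−α)×1790 = 848.59
(1−α) = 848.59/1299.3 = 0.6531;  α = 0.3469.
Bypass flow = 0.3469×1790 = 620.93 kg/h.

620.9 kg/h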